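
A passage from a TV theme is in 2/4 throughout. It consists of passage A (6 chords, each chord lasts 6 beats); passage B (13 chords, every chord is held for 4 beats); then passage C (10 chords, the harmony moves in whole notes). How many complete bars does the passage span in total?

64 bars

A: 6 × 6 = 36 beats = 18 bars.
B: 13 × 4 = 52 beats = 26 bars.
C: 10 × 4 = 40 beats = 20 bars.
Total: 18 + 26 + 20 = 64 bars.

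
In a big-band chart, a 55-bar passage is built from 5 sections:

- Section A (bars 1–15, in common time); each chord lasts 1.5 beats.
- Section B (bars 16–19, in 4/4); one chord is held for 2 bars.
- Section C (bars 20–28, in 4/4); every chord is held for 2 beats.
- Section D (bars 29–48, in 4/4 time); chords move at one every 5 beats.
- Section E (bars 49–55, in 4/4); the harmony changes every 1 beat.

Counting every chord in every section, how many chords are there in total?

104 chords

A has 60 beats and chords last 1.5 each, so 40 chords.
B has 16 beats and chords last 8 each, so 2 chords.
C has 36 beats and chords last 2 each, so 18 chords.
D has 80 beats and chords last 5 each, so 16 chords.
E has 28 beats and chords last 1 each, so 28 chords.
Total: 40 + 2 + 18 + 16 + 28 = 104.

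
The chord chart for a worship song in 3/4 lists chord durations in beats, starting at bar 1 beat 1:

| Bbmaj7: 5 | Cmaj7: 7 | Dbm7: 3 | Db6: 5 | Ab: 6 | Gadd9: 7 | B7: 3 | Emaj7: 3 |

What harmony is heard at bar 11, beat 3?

Beat 3 of bar 11 is beat (11−1)×3 + 3 = 33 overall.
Running totals: Bbmaj7 ends at 5, Cmaj7 ends at 12, Dbm7 ends at 15, Db6 ends at 20, Ab ends at 26, Gadd9 ends at 33.
Beat 33 falls within Gadd9.

Gadd9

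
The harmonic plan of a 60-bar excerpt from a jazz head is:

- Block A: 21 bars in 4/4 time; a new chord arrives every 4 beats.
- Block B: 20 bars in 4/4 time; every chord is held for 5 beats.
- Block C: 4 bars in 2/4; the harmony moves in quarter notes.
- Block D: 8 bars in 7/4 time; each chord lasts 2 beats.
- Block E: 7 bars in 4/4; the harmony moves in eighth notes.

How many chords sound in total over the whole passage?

A has 84 beats and chords last 4 each, so 21 chords.
B has 80 beats and chords last 5 each, so 16 chords.
C has 8 beats and chords last 1 each, so 8 chords.
D has 56 beats and chords last 2 each, so 28 chords.
E has 28 beats and chords last 0.5 each, so 56 chords.
Total: 21 + 16 + 8 + 28 + 56 = 129.

129 chords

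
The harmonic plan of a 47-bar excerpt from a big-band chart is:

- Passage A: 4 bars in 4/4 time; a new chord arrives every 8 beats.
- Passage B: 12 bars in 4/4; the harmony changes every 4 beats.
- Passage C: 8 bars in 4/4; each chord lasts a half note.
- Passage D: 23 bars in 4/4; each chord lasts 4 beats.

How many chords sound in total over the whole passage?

53 chords

A: 4·4 = 16 beats, 16/8 = 2 chords.
B: 12·4 = 48 beats, 48/4 = 12 chords.
C: 8·4 = 32 beats, 32/2 = 16 chords.
D: 23·4 = 92 beats, 92/4 = 23 chords.
Total: 2 + 12 + 16 + 23 = 53.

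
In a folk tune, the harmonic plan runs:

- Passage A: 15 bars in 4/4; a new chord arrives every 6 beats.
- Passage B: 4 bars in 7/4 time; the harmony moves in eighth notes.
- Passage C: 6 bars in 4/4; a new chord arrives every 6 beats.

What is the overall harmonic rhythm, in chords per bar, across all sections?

2.8 chords per bar

A: 15 × 4 = 60 beats ÷ 6 = 10 chords.
B: 4 × 7 = 28 beats ÷ 0.5 = 56 chords.
C: 6 × 4 = 24 beats ÷ 6 = 4 chords.
Overall: 70 chords over 25 bars → 70/25 = 2.8 chords per bar.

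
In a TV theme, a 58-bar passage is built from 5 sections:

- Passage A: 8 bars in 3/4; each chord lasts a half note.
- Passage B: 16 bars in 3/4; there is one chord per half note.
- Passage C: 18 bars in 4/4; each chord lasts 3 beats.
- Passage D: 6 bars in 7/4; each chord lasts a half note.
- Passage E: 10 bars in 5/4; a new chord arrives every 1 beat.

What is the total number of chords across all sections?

131 chords

A has 24 beats and chords last 2 each, so 12 chords.
B has 48 beats and chords last 2 each, so 24 chords.
C has 72 beats and chords last 3 each, so 24 chords.
D has 42 beats and chords last 2 each, so 21 chords.
E has 50 beats and chords last 1 each, so 50 chords.
Total: 12 + 24 + 24 + 21 + 50 = 131.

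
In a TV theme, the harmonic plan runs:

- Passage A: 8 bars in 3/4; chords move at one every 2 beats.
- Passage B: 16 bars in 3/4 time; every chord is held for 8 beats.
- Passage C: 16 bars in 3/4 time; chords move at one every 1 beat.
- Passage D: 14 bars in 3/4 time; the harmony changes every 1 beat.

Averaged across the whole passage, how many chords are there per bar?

2 chords per bar

A: 8 bars of 3 beats is 24 beats; at 2 beats each that's 12 chords.
B: 16 bars of 3 beats is 48 beats; at 8 beats each that's 6 chords.
C: 16 bars of 3 beats is 48 beats; at 1 beat each that's 48 chords.
D: 14 bars of 3 beats is 42 beats; at 1 beat each that's 42 chords.
Overall: 108 chords over 54 bars → 108/54 = 2 chords per bar.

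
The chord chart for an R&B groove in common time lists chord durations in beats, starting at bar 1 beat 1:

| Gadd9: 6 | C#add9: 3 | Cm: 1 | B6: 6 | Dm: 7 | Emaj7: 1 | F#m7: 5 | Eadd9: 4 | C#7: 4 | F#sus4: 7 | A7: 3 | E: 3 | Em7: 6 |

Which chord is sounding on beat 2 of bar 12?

Beat 2 of bar 12 is beat (12−1)×4 + 2 = 46 overall.
Running totals: Gadd9 ends at 6, C#add9 ends at 9, Cm ends at 10, B6 ends at 16, Dm ends at 23, Emaj7 ends at 24, F#m7 ends at 29, Eadd9 ends at 33, C#7 ends at 37, F#sus4 ends at 44, A7 ends at 47.
Beat 46 falls within A7.

A7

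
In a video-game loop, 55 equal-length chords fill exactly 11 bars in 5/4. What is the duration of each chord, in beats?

11 bars × 5 beats/bar = 55 beats total.
55 beats ÷ 55 chords = 1 beats per chord.
(That is a quarter note.)

1 beat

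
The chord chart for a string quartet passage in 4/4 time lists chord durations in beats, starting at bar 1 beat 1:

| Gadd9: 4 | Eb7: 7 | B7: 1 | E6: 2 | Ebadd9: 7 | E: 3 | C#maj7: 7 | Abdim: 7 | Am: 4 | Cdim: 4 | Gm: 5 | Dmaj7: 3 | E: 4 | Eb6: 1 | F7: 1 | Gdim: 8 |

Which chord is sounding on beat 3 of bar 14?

E

Beat 3 of bar 14 is beat (14−1)×4 + 3 = 55 overall.
Running totals: Gadd9 ends at 4, Eb7 ends at 11, B7 ends at 12, E6 ends at 14, Ebadd9 ends at 21, E ends at 24, C#maj7 ends at 31, Abdim ends at 38, Am ends at 42, Cdim ends at 46, Gm ends at 51, Dmaj7 ends at 54, E ends at 58.
Beat 55 falls within E.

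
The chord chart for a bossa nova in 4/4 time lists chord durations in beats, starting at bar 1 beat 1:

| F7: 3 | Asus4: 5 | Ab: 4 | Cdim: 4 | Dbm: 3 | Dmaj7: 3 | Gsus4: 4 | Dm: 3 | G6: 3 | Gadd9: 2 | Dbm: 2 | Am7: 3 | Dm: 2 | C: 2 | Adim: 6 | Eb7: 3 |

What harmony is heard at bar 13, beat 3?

Eb7

Beat 3 of bar 13 is beat (13−1)×4 + 3 = 51 overall.
Running totals: F7 ends at 3, Asus4 ends at 8, Ab ends at 12, Cdim ends at 16, Dbm ends at 19, Dmaj7 ends at 22, Gsus4 ends at 26, Dm ends at 29, G6 ends at 32, Gadd9 ends at 34, Dbm ends at 36, Am7 ends at 39, Dm ends at 41, C ends at 43, Adim ends at 49, Eb7 ends at 52.
Beat 51 falls within Eb7.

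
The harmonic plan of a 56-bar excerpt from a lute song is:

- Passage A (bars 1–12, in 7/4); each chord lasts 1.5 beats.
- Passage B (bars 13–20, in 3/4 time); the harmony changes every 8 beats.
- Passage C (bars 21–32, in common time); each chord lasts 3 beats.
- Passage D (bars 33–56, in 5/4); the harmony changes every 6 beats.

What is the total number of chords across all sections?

A has 84 beats and chords last 1.5 each, so 56 chords.
B has 24 beats and chords last 8 each, so 3 chords.
C has 48 beats and chords last 3 each, so 16 chords.
D has 120 beats and chords last 6 each, so 20 chords.
Total: 56 + 3 + 16 + 20 = 95.

95 chords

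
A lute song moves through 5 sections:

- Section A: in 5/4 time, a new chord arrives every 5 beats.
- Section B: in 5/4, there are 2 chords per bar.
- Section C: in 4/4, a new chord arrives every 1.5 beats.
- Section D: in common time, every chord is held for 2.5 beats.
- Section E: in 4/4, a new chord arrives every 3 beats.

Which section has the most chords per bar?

Section C

A: each chord is 5 beats in 5/4, so 1 per bar.
B: each chord is 2.5 beats in 5/4, so 2 per bar.
C: each chord is 1.5 beats in 4/4, so 8/3 per bar.
D: each chord is 2.5 beats in 4/4, so 1.6 per bar.
E: each chord is 3 beats in 4/4, so 4/3 per bar.
Fastest is C at 8/3 chords/bar.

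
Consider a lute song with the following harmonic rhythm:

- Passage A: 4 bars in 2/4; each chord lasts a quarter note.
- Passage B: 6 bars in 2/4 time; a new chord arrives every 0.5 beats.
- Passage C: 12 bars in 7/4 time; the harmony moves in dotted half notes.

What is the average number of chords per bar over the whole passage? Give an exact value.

30/11 chords per bar

A: 4 × 2 = 8 beats ÷ 1 = 8 chords.
B: 6 × 2 = 12 beats ÷ 0.5 = 24 chords.
C: 12 × 7 = 84 beats ÷ 3 = 28 chords.
Overall: 60 chords over 22 bars → 60/22 = 30/11 chords per bar.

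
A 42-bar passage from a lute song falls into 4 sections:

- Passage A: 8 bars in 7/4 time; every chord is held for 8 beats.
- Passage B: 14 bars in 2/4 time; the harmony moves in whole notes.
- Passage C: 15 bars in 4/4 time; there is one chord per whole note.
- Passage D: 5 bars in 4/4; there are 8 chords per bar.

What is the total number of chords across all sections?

69 chords

A has 56 beats and chords last 8 each, so 7 chords.
B has 28 beats and chords last 4 each, so 7 chords.
C has 60 beats and chords last 4 each, so 15 chords.
D has 20 beats and chords last 0.5 each, so 40 chords.
Total: 7 + 7 + 15 + 40 = 69.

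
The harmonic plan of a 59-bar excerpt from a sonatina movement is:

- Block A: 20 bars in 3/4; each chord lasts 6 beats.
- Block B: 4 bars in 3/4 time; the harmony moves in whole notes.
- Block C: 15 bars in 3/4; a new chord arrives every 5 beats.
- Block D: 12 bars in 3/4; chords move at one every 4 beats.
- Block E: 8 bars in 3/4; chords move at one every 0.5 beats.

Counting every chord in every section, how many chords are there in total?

79 chords

A has 60 beats and chords last 6 each, so 10 chords.
B has 12 beats and chords last 4 each, so 3 chords.
C has 45 beats and chords last 5 each, so 9 chords.
D has 36 beats and chords last 4 each, so 9 chords.
E has 24 beats and chords last 0.5 each, so 48 chords.
Total: 10 + 3 + 9 + 9 + 48 = 79.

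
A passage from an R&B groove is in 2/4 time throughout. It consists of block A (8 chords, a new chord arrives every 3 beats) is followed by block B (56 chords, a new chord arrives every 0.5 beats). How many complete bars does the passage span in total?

26 bars

A: 8 × 3 = 24 beats = 12 bars.
B: 56 × 0.5 = 28 beats = 14 bars.
Total: 12 + 14 = 26 bars.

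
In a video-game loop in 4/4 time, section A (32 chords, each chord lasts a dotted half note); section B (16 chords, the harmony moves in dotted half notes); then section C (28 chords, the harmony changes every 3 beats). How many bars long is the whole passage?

57 bars

A: 32 × 3 = 96 beats = 24 bars.
B: 16 × 3 = 48 beats = 12 bars.
C: 28 × 3 = 84 beats = 21 bars.
Total: 24 + 12 + 21 = 57 bars.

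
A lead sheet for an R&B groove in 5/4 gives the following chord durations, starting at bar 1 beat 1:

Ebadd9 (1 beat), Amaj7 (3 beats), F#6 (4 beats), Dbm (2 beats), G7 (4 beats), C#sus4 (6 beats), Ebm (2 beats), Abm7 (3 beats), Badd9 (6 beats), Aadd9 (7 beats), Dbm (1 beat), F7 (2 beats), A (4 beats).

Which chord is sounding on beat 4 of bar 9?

A

Beat 4 of bar 9 is beat (9−1)×5 + 4 = 44 overall.
Running totals: Ebadd9 ends at 1, Amaj7 ends at 4, F#6 ends at 8, Dbm ends at 10, G7 ends at 14, C#sus4 ends at 20, Ebm ends at 22, Abm7 ends at 25, Badd9 ends at 31, Aadd9 ends at 38, Dbm ends at 39, F7 ends at 41, A ends at 45.
Beat 44 falls within A.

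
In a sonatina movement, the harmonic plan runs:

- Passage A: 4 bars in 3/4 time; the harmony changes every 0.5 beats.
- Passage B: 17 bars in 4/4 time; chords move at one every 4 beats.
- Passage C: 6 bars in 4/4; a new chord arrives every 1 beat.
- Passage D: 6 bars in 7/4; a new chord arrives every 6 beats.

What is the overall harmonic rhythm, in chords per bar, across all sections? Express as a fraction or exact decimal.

24/11 chords per bar

A: 4 bars of 3 beats is 12 beats; at 0.5 beats each that's 24 chords.
B: 17 bars of 4 beats is 68 beats; at 4 beats each that's 17 chords.
C: 6 bars of 4 beats is 24 beats; at 1 beat each that's 24 chords.
D: 6 bars of 7 beats is 42 beats; at 6 beats each that's 7 chords.
Overall: 72 chords over 33 bars → 72/33 = 24/11 chords per bar.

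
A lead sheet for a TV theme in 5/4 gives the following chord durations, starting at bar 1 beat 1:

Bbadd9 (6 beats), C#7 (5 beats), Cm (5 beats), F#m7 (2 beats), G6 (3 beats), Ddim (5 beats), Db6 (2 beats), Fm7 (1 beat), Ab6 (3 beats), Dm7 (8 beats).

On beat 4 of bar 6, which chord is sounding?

Fm7

Beat 4 of bar 6 is beat (6−1)×5 + 4 = 29 overall.
Running totals: Bbadd9 ends at 6, C#7 ends at 11, Cm ends at 16, F#m7 ends at 18, G6 ends at 21, Ddim ends at 26, Db6 ends at 28, Fm7 ends at 29.
Beat 29 falls within Fm7.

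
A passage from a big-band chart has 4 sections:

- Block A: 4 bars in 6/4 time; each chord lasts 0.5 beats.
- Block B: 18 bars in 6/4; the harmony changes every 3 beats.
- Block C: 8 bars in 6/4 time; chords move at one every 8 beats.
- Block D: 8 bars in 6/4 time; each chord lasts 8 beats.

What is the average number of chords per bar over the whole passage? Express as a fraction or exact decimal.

A: 4 bars of 6 beats is 24 beats; at 0.5 beats each that's 48 chords.
B: 18 bars of 6 beats is 108 beats; at 3 beats each that's 36 chords.
C: 8 bars of 6 beats is 48 beats; at 8 beats each that's 6 chords.
D: 8 bars of 6 beats is 48 beats; at 8 beats each that's 6 chords.
Overall: 96 chords over 38 bars → 96/38 = 48/19 chords per bar.

48/19 chords per bar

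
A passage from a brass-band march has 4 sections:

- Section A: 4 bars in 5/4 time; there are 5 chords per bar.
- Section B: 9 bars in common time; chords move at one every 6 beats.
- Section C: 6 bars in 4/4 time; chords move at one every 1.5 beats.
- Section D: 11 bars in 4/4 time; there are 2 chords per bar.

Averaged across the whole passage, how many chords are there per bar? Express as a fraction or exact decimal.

32/15 chords per bar

A: 4 × 5 = 20 beats ÷ 1 = 20 chords.
B: 9 × 4 = 36 beats ÷ 6 = 6 chords.
C: 6 × 4 = 24 beats ÷ 1.5 = 16 chords.
D: 11 × 4 = 44 beats ÷ 2 = 22 chords.
Overall: 64 chords over 30 bars → 64/30 = 32/15 chords per bar.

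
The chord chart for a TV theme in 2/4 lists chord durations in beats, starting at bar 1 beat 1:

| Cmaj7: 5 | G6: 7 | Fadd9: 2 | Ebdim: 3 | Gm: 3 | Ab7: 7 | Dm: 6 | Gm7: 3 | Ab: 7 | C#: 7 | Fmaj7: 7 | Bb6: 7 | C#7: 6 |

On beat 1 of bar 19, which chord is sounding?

Ab

Beat 1 of bar 19 is beat (19−1)×2 + 1 = 37 overall.
Running totals: Cmaj7 ends at 5, G6 ends at 12, Fadd9 ends at 14, Ebdim ends at 17, Gm ends at 20, Ab7 ends at 27, Dm ends at 33, Gm7 ends at 36, Ab ends at 43.
Beat 37 falls within Ab.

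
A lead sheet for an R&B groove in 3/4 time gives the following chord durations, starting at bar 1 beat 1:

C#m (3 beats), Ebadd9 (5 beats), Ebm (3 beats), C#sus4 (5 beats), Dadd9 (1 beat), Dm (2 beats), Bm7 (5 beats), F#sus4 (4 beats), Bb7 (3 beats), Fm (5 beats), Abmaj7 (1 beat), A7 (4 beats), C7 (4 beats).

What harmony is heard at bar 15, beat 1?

Beat 1 of bar 15 is beat (15−1)×3 + 1 = 43 overall.
Running totals: C#m ends at 3, Ebadd9 ends at 8, Ebm ends at 11, C#sus4 ends at 16, Dadd9 ends at 17, Dm ends at 19, Bm7 ends at 24, F#sus4 ends at 28, Bb7 ends at 31, Fm ends at 36, Abmaj7 ends at 37, A7 ends at 41, C7 ends at 45.
Beat 43 falls within C7.

C7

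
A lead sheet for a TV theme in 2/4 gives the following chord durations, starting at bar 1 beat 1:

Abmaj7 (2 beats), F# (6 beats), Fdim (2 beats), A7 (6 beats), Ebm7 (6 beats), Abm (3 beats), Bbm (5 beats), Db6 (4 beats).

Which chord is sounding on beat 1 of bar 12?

Abm

Beat 1 of bar 12 is beat (12−1)×2 + 1 = 23 overall.
Running totals: Abmaj7 ends at 2, F# ends at 8, Fdim ends at 10, A7 ends at 16, Ebm7 ends at 22, Abm ends at 25.
Beat 23 falls within Abm.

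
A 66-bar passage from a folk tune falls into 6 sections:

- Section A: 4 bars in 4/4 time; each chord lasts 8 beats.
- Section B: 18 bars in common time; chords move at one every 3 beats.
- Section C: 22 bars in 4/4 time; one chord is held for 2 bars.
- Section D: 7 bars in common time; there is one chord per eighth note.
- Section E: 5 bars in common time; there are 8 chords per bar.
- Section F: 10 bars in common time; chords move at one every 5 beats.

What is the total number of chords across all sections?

A: 4·4 = 16 beats, 16/8 = 2 chords.
B: 18·4 = 72 beats, 72/3 = 24 chords.
C: 22·4 = 88 beats, 88/8 = 11 chords.
D: 7·4 = 28 beats, 28/0.5 = 56 chords.
E: 5·4 = 20 beats, 20/0.5 = 40 chords.
F: 10·4 = 40 beats, 40/5 = 8 chords.
Total: 2 + 24 + 11 + 56 + 40 + 8 = 141.

141 chords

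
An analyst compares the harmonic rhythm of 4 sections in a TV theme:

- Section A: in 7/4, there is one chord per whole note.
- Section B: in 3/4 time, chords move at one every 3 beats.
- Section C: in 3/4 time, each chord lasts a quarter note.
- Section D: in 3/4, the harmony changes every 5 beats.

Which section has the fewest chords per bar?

Section D

A: 7/4 = 1.75 chords/bar.
B: 3/3 = 1 chord/bar.
C: 3/1 = 3 chords/bar.
D: 3/5 = 0.6 chords/bar.
Slowest is D at 0.6 chords/bar.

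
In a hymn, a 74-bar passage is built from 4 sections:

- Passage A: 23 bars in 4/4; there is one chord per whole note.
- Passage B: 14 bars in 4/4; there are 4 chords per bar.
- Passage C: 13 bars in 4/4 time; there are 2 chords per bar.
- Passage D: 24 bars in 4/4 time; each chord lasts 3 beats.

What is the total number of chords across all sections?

137 chords

A: 23·4 = 92 beats, 92/4 = 23 chords.
B: 14·4 = 56 beats, 56/1 = 56 chords.
C: 13·4 = 52 beats, 52/2 = 26 chords.
D: 24·4 = 96 beats, 96/3 = 32 chords.
Total: 23 + 56 + 26 + 32 = 137.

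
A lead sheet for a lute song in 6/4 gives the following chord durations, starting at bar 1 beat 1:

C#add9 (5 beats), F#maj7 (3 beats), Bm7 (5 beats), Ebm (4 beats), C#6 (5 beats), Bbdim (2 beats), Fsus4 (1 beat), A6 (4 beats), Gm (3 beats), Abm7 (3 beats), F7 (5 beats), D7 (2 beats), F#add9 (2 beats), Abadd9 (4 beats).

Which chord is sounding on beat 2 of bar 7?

F7

Beat 2 of bar 7 is beat (7−1)×6 + 2 = 38 overall.
Running totals: C#add9 ends at 5, F#maj7 ends at 8, Bm7 ends at 13, Ebm ends at 17, C#6 ends at 22, Bbdim ends at 24, Fsus4 ends at 25, A6 ends at 29, Gm ends at 32, Abm7 ends at 35, F7 ends at 40.
Beat 38 falls within F7.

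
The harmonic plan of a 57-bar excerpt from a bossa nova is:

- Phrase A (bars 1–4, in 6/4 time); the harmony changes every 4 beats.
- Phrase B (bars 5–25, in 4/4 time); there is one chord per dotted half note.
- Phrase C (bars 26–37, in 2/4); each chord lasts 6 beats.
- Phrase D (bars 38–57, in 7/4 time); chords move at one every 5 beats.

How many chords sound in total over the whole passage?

66 chords

A has 24 beats and chords last 4 each, so 6 chords.
B has 84 beats and chords last 3 each, so 28 chords.
C has 24 beats and chords last 6 each, so 4 chords.
D has 140 beats and chords last 5 each, so 28 chords.
Total: 6 + 28 + 4 + 28 = 66.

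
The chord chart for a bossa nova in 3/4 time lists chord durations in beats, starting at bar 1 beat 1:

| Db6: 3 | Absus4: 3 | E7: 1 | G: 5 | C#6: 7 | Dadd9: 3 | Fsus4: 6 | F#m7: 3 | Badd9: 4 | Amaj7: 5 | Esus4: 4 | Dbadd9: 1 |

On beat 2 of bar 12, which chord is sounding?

Beat 2 of bar 12 is beat (12−1)×3 + 2 = 35 overall.
Running totals: Db6 ends at 3, Absus4 ends at 6, E7 ends at 7, G ends at 12, C#6 ends at 19, Dadd9 ends at 22, Fsus4 ends at 28, F#m7 ends at 31, Badd9 ends at 35.
Beat 35 falls within Badd9.

Badd9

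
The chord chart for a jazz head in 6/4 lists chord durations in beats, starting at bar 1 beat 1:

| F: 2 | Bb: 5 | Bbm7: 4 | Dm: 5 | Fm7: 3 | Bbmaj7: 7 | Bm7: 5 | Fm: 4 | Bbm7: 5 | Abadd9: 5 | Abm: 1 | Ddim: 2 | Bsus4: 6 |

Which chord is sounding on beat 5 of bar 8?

Beat 5 of bar 8 is beat (8−1)×6 + 5 = 47 overall.
Running totals: F ends at 2, Bb ends at 7, Bbm7 ends at 11, Dm ends at 16, Fm7 ends at 19, Bbmaj7 ends at 26, Bm7 ends at 31, Fm ends at 35, Bbm7 ends at 40, Abadd9 ends at 45, Abm ends at 46, Ddim ends at 48.
Beat 47 falls within Ddim.

Ddim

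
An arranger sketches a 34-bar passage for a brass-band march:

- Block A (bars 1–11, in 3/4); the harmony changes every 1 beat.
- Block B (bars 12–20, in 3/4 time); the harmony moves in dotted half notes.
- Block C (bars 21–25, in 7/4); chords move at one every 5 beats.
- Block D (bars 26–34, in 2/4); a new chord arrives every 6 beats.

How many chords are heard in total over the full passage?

A has 33 beats and chords last 1 each, so 33 chords.
B has 27 beats and chords last 3 each, so 9 chords.
C has 35 beats and chords last 5 each, so 7 chords.
D has 18 beats and chords last 6 each, so 3 chords.
Total: 33 + 9 + 7 + 3 = 52.

52 chords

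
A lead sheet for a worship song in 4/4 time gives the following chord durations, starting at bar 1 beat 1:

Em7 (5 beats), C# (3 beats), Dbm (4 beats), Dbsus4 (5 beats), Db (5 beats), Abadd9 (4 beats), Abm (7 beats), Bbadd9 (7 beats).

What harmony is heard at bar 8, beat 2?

Abm

Beat 2 of bar 8 is beat (8−1)×4 + 2 = 30 overall.
Running totals: Em7 ends at 5, C# ends at 8, Dbm ends at 12, Dbsus4 ends at 17, Db ends at 22, Abadd9 ends at 26, Abm ends at 33.
Beat 30 falls within Abm.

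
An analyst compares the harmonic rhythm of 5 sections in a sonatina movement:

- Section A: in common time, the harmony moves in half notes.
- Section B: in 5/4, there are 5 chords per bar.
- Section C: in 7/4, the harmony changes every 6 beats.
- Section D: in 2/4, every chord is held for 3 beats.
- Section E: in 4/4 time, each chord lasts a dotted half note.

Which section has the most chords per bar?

A: 4 beats/bar ÷ 2 beats/chord = 2 chords/bar.
B: 5 beats/bar ÷ 1 beat/chord = 5 chords/bar.
C: 7 beats/bar ÷ 6 beats/chord = 7/6 chords/bar.
D: 2 beats/bar ÷ 3 beats/chord = 2/3 chords/bar.
E: 4 beats/bar ÷ 3 beats/chord = 4/3 chords/bar.
Fastest is B at 5 chords/bar.

Section B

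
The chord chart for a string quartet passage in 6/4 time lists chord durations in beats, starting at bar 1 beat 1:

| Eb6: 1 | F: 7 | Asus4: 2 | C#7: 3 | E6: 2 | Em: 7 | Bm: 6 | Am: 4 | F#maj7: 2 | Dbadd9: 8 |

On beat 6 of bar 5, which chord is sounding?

Am

Beat 6 of bar 5 is beat (5−1)×6 + 6 = 30 overall.
Running totals: Eb6 ends at 1, F ends at 8, Asus4 ends at 10, C#7 ends at 13, E6 ends at 15, Em ends at 22, Bm ends at 28, Am ends at 32.
Beat 30 falls within Am.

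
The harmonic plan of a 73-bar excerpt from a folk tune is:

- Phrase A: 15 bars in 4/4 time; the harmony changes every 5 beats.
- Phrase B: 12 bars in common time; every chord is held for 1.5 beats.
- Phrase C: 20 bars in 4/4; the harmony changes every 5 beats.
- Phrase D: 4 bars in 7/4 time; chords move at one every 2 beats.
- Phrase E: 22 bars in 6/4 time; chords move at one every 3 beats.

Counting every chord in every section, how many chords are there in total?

A has 60 beats and chords last 5 each, so 12 chords.
B has 48 beats and chords last 1.5 each, so 32 chords.
C has 80 beats and chords last 5 each, so 16 chords.
D has 28 beats and chords last 2 each, so 14 chords.
E has 132 beats and chords last 3 each, so 44 chords.
Total: 12 + 32 + 16 + 14 + 44 = 118.

118 chords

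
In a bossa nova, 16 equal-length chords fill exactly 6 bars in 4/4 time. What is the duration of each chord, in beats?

1.5 beats

6 bars × 4 beats/bar = 24 beats total.
24 beats ÷ 16 chords = 1.5 beats per chord.
(That is a dotted quarter note.)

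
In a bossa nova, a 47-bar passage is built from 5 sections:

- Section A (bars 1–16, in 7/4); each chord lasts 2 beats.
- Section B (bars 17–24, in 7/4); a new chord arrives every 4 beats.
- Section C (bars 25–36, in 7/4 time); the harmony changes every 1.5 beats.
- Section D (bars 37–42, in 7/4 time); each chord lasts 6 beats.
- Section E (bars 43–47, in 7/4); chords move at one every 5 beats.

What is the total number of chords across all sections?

140 chords

A has 112 beats and chords last 2 each, so 56 chords.
B has 56 beats and chords last 4 each, so 14 chords.
C has 84 beats and chords last 1.5 each, so 56 chords.
D has 42 beats and chords last 6 each, so 7 chords.
E has 35 beats and chords last 5 each, so 7 chords.
Total: 56 + 14 + 56 + 7 + 7 = 140.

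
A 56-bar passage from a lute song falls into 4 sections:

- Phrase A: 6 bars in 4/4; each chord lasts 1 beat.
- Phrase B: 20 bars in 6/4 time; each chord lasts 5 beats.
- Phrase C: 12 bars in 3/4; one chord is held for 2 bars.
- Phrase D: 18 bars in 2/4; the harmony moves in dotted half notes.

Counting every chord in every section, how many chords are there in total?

66 chords

A: 6 bars × 4 beats = 24 beats; 1 beat/chord → 24 chords.
B: 20 bars × 6 beats = 120 beats; 5 beats/chord → 24 chords.
C: 12 bars × 3 beats = 36 beats; 6 beats/chord → 6 chords.
D: 18 bars × 2 beats = 36 beats; 3 beats/chord → 12 chords.
Total: 24 + 24 + 6 + 12 = 66.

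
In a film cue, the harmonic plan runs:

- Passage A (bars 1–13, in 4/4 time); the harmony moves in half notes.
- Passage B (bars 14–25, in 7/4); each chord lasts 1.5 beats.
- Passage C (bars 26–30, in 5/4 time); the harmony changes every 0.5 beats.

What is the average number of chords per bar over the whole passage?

4.4 chords per bar

A: 13 bars of 4 beats is 52 beats; at 2 beats each that's 26 chords.
B: 12 bars of 7 beats is 84 beats; at 1.5 beats each that's 56 chords.
C: 5 bars of 5 beats is 25 beats; at 0.5 beats each that's 50 chords.
Overall: 132 chords over 30 bars → 132/30 = 4.4 chords per bar.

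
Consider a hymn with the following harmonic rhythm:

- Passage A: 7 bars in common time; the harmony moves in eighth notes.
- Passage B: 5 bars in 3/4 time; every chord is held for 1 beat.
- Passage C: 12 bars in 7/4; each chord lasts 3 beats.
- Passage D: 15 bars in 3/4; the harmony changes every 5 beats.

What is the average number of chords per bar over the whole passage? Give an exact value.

A: 7 bars of 4 beats is 28 beats; at 0.5 beats each that's 56 chords.
B: 5 bars of 3 beats is 15 beats; at 1 beat each that's 15 chords.
C: 12 bars of 7 beats is 84 beats; at 3 beats each that's 28 chords.
D: 15 bars of 3 beats is 45 beats; at 5 beats each that's 9 chords.
Overall: 108 chords over 39 bars → 108/39 = 36/13 chords per bar.

36/13 chords per bar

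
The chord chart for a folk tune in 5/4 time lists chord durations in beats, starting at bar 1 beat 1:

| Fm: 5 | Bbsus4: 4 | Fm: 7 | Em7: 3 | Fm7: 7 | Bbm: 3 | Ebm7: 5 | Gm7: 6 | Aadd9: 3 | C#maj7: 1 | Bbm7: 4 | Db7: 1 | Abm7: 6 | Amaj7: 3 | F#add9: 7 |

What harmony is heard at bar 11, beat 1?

Abm7

Beat 1 of bar 11 is beat (11−1)×5 + 1 = 51 overall.
Running totals: Fm ends at 5, Bbsus4 ends at 9, Fm ends at 16, Em7 ends at 19, Fm7 ends at 26, Bbm ends at 29, Ebm7 ends at 34, Gm7 ends at 40, Aadd9 ends at 43, C#maj7 ends at 44, Bbm7 ends at 48, Db7 ends at 49, Abm7 ends at 55.
Beat 51 falls within Abm7.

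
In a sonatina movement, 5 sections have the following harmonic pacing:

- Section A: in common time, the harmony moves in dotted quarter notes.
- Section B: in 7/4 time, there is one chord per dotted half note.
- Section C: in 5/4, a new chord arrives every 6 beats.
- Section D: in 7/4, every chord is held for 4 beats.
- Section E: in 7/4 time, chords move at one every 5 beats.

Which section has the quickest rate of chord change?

Section A

A: 4 beats/bar ÷ 1.5 beats/chord = 8/3 chords/bar.
B: 7 beats/bar ÷ 3 beats/chord = 7/3 chords/bar.
C: 5 beats/bar ÷ 6 beats/chord = 5/6 chords/bar.
D: 7 beats/bar ÷ 4 beats/chord = 1.75 chords/bar.
E: 7 beats/bar ÷ 5 beats/chord = 1.4 chords/bar.
Fastest is A at 8/3 chords/bar.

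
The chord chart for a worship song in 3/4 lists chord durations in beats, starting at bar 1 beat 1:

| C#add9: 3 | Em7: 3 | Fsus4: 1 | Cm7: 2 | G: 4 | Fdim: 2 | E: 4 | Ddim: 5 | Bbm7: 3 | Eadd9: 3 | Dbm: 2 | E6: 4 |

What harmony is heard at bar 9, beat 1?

Bbm7

Beat 1 of bar 9 is beat (9−1)×3 + 1 = 25 overall.
Running totals: C#add9 ends at 3, Em7 ends at 6, Fsus4 ends at 7, Cm7 ends at 9, G ends at 13, Fdim ends at 15, E ends at 19, Ddim ends at 24, Bbm7 ends at 27.
Beat 25 falls within Bbm7.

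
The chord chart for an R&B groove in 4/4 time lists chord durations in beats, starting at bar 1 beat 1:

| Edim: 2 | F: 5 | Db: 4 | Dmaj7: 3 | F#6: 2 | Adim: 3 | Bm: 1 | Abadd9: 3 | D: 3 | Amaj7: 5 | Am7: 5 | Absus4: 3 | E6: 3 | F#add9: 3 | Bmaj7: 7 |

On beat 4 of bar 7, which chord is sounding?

Amaj7

Beat 4 of bar 7 is beat (7−1)×4 + 4 = 28 overall.
Running totals: Edim ends at 2, F ends at 7, Db ends at 11, Dmaj7 ends at 14, F#6 ends at 16, Adim ends at 19, Bm ends at 20, Abadd9 ends at 23, D ends at 26, Amaj7 ends at 31.
Beat 28 falls within Amaj7.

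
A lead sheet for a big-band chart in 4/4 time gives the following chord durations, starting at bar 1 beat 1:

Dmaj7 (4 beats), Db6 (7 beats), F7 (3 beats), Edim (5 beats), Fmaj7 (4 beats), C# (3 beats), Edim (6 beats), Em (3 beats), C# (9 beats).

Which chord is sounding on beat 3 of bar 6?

Fmaj7

Beat 3 of bar 6 is beat (6−1)×4 + 3 = 23 overall.
Running totals: Dmaj7 ends at 4, Db6 ends at 11, F7 ends at 14, Edim ends at 19, Fmaj7 ends at 23.
Beat 23 falls within Fmaj7.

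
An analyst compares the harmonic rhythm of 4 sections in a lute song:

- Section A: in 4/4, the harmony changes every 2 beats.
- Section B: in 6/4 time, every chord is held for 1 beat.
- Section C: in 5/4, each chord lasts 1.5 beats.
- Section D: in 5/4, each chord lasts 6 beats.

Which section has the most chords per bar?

Section B

A: 4 beats/bar ÷ 2 beats/chord = 2 chords/bar.
B: 6 beats/bar ÷ 1 beat/chord = 6 chords/bar.
C: 5 beats/bar ÷ 1.5 beats/chord = 10/3 chords/bar.
D: 5 beats/bar ÷ 6 beats/chord = 5/6 chords/bar.
Fastest is B at 6 chords/bar.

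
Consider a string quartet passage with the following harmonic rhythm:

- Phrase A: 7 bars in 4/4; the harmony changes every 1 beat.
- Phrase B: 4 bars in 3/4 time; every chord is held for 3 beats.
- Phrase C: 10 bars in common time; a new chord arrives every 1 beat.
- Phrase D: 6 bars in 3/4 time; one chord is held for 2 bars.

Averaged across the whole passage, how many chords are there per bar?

A: 7 × 4 = 28 beats ÷ 1 = 28 chords.
B: 4 × 3 = 12 beats ÷ 3 = 4 chords.
C: 10 × 4 = 40 beats ÷ 1 = 40 chords.
D: 6 × 3 = 18 beats ÷ 6 = 3 chords.
Overall: 75 chords over 27 bars → 75/27 = 25/9 chords per bar.

25/9 chords per bar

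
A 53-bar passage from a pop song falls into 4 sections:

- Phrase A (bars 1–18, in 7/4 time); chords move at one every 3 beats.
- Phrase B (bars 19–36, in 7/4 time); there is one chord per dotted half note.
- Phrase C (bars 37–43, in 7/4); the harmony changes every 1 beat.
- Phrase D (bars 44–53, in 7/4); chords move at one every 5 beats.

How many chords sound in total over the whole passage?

A has 126 beats and chords last 3 each, so 42 chords.
B has 126 beats and chords last 3 each, so 42 chords.
C has 49 beats and chords last 1 each, so 49 chords.
D has 70 beats and chords last 5 each, so 14 chords.
Total: 42 + 42 + 49 + 14 = 147.

147 chords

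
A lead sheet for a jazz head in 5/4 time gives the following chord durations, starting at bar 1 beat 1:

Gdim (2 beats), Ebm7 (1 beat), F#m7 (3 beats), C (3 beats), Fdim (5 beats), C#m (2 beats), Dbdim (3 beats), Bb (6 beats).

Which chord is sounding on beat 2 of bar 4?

Dbdim

Beat 2 of bar 4 is beat (4−1)×5 + 2 = 17 overall.
Running totals: Gdim ends at 2, Ebm7 ends at 3, F#m7 ends at 6, C ends at 9, Fdim ends at 14, C#m ends at 16, Dbdim ends at 19.
Beat 17 falls within Dbdim.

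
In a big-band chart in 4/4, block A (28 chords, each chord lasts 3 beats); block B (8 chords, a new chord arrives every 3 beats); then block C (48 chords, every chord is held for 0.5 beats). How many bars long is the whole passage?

33 bars

A: 28 × 3 = 84 beats = 21 bars.
B: 8 × 3 = 24 beats = 6 bars.
C: 48 × 0.5 = 24 beats = 6 bars.
Total: 21 + 6 + 6 = 33 bars.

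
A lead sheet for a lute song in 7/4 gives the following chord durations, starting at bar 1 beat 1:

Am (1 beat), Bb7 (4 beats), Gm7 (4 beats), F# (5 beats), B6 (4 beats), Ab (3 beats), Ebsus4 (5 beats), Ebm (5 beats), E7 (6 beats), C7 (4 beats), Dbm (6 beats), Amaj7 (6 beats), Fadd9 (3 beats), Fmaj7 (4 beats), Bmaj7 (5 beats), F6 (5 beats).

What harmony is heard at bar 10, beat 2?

Bmaj7

Beat 2 of bar 10 is beat (10−1)×7 + 2 = 65 overall.
Running totals: Am ends at 1, Bb7 ends at 5, Gm7 ends at 9, F# ends at 14, B6 ends at 18, Ab ends at 21, Ebsus4 ends at 26, Ebm ends at 31, E7 ends at 37, C7 ends at 41, Dbm ends at 47, Amaj7 ends at 53, Fadd9 ends at 56, Fmaj7 ends at 60, Bmaj7 ends at 65.
Beat 65 falls within Bmaj7.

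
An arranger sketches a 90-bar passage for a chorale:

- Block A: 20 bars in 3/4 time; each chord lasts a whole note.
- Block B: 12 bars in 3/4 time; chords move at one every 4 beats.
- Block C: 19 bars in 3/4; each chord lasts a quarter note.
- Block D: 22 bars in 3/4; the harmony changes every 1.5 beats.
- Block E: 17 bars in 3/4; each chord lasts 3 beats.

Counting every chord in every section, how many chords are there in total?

142 chords

A: 20·3 = 60 beats, 60/4 = 15 chords.
B: 12·3 = 36 beats, 36/4 = 9 chords.
C: 19·3 = 57 beats, 57/1 = 57 chords.
D: 22·3 = 66 beats, 66/1.5 = 44 chords.
E: 17·3 = 51 beats, 51/3 = 17 chords.
Total: 15 + 9 + 57 + 44 + 17 = 142.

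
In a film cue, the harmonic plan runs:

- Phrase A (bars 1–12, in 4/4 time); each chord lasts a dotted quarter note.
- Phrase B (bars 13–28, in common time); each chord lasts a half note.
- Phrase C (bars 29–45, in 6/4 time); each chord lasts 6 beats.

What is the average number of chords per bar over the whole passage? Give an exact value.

A: 12 × 4 = 48 beats ÷ 1.5 = 32 chords.
B: 16 × 4 = 64 beats ÷ 2 = 32 chords.
C: 17 × 6 = 102 beats ÷ 6 = 17 chords.
Overall: 81 chords over 45 bars → 81/45 = 1.8 chords per bar.

1.8 chords per bar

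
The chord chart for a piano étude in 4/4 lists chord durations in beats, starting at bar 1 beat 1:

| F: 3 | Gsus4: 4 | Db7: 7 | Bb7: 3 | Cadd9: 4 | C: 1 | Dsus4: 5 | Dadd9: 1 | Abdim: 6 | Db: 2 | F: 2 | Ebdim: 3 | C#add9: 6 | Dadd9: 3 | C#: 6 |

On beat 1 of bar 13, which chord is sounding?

Beat 1 of bar 13 is beat (13−1)×4 + 1 = 49 overall.
Running totals: F ends at 3, Gsus4 ends at 7, Db7 ends at 14, Bb7 ends at 17, Cadd9 ends at 21, C ends at 22, Dsus4 ends at 27, Dadd9 ends at 28, Abdim ends at 34, Db ends at 36, F ends at 38, Ebdim ends at 41, C#add9 ends at 47, Dadd9 ends at 50.
Beat 49 falls within Dadd9.

Dadd9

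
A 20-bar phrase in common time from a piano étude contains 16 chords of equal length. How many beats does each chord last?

5 beats

20 bars × 4 beats/bar = 80 beats total.
80 beats ÷ 16 chords = 5 beats per chord.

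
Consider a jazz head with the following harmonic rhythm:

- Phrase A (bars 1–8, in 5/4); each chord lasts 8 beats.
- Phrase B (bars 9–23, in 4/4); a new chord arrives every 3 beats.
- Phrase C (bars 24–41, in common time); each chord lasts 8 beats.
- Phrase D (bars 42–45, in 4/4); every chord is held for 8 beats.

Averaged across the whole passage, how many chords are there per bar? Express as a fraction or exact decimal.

0.8 chords per bar

A: 8 bars of 5 beats is 40 beats; at 8 beats each that's 5 chords.
B: 15 bars of 4 beats is 60 beats; at 3 beats each that's 20 chords.
C: 18 bars of 4 beats is 72 beats; at 8 beats each that's 9 chords.
D: 4 bars of 4 beats is 16 beats; at 8 beats each that's 2 chords.
Overall: 36 chords over 45 bars → 36/45 = 0.8 chords per bar.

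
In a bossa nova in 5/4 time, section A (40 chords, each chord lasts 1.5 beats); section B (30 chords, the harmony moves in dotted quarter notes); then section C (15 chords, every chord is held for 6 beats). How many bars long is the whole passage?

A: 40 × 1.5 = 60 beats = 12 bars.
B: 30 × 1.5 = 45 beats = 9 bars.
C: 15 × 6 = 90 beats = 18 bars.
Total: 12 + 9 + 18 = 39 bars.

39 bars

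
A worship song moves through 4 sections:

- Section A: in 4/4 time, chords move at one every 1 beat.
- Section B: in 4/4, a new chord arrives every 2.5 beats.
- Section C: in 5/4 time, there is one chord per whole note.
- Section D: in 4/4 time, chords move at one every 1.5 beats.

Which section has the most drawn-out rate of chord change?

A: each chord is 1 beat in 4/4, so 4 per bar.
B: each chord is 2.5 beats in 4/4, so 1.6 per bar.
C: each chord is 4 beats in 5/4, so 1.25 per bar.
D: each chord is 1.5 beats in 4/4, so 8/3 per bar.
Slowest is C at 1.25 chords/bar.

Section C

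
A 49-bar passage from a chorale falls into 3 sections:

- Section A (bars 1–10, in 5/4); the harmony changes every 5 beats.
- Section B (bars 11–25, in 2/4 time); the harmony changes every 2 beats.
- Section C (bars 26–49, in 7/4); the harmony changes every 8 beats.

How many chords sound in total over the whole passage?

A has 50 beats and chords last 5 each, so 10 chords.
B has 30 beats and chords last 2 each, so 15 chords.
C has 168 beats and chords last 8 each, so 21 chords.
Total: 10 + 15 + 21 = 46.

46 chords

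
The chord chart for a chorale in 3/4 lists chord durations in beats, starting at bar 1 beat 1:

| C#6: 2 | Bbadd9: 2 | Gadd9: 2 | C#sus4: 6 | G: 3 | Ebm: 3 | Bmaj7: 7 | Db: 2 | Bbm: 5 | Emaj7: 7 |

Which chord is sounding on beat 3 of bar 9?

Db

Beat 3 of bar 9 is beat (9−1)×3 + 3 = 27 overall.
Running totals: C#6 ends at 2, Bbadd9 ends at 4, Gadd9 ends at 6, C#sus4 ends at 12, G ends at 15, Ebm ends at 18, Bmaj7 ends at 25, Db ends at 27.
Beat 27 falls within Db.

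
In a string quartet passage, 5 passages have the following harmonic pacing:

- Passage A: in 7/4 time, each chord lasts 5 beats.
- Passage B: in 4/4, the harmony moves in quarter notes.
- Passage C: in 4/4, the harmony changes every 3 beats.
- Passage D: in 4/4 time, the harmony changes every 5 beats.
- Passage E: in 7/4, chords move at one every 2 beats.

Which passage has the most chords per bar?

Passage B

A: 7 beats/bar ÷ 5 beats/chord = 1.4 chords/bar.
B: 4 beats/bar ÷ 1 beat/chord = 4 chords/bar.
C: 4 beats/bar ÷ 3 beats/chord = 4/3 chords/bar.
D: 4 beats/bar ÷ 5 beats/chord = 0.8 chords/bar.
E: 7 beats/bar ÷ 2 beats/chord = 3.5 chords/bar.
Fastest is B at 4 chords/bar.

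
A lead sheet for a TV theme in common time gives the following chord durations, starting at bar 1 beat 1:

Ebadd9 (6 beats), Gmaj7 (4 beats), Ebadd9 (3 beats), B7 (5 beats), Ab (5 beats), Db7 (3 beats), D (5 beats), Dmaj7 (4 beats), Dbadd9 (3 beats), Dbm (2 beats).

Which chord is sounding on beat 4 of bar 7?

Beat 4 of bar 7 is beat (7−1)×4 + 4 = 28 overall.
Running totals: Ebadd9 ends at 6, Gmaj7 ends at 10, Ebadd9 ends at 13, B7 ends at 18, Ab ends at 23, Db7 ends at 26, D ends at 31.
Beat 28 falls within D.

D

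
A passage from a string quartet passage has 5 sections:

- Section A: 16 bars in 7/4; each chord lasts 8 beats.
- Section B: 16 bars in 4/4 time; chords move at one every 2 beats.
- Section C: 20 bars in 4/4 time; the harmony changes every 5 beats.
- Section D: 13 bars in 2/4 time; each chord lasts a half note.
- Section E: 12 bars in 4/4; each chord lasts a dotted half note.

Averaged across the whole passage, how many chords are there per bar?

13/11 chords per bar

A: 16 × 7 = 112 beats ÷ 8 = 14 chords.
B: 16 × 4 = 64 beats ÷ 2 = 32 chords.
C: 20 × 4 = 80 beats ÷ 5 = 16 chords.
D: 13 × 2 = 26 beats ÷ 2 = 13 chords.
E: 12 × 4 = 48 beats ÷ 3 = 16 chords.
Overall: 91 chords over 77 bars → 91/77 = 13/11 chords per bar.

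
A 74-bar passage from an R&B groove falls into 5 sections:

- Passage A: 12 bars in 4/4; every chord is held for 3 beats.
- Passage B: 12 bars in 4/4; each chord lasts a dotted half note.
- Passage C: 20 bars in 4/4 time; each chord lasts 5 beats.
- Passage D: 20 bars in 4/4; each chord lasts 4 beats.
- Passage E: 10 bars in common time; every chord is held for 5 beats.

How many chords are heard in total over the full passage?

A: 12 bars × 4 beats = 48 beats; 3 beats/chord → 16 chords.
B: 12 bars × 4 beats = 48 beats; 3 beats/chord → 16 chords.
C: 20 bars × 4 beats = 80 beats; 5 beats/chord → 16 chords.
D: 20 bars × 4 beats = 80 beats; 4 beats/chord → 20 chords.
E: 10 bars × 4 beats = 40 beats; 5 beats/chord → 8 chords.
Total: 16 + 16 + 16 + 20 + 8 = 76.

76 chords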